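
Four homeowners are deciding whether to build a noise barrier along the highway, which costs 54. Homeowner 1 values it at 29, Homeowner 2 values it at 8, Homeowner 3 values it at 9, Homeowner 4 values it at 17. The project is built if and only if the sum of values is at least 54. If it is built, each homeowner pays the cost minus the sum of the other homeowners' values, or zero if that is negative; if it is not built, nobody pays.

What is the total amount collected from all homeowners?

28

Total value 63 ≥ cost 54, so it is built.
Homeowner 1: others sum to 34; max(0, 54 - 34) = 20.
Homeowner 2: others sum to 55; max(0, 54 - 55) = 0.
Homeowner 3: others sum to 54; max(0, 54 - 54) = 0.
Homeowner 4: others sum to 46; max(0, 54 - 46) = 8.
Total collected = 20 + 0 + 0 + 8 = 28.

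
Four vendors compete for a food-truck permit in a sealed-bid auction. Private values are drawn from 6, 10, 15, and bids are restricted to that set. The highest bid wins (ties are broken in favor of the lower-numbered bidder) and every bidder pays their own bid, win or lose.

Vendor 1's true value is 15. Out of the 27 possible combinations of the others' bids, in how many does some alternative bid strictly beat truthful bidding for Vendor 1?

Others bid (6, 6, 6): truth gives 0; bid 6 gives 9 > 0. Violating.
Others bid (6, 6, 10): truth gives 0; bid 10 gives 5 > 0. Violating.
Others bid (6, 10, 6): truth gives 0; bid 10 gives 5 > 0. Violating.
Others bid (6, 10, 10): truth gives 0; bid 10 gives 5 > 0. Violating.
Others bid (6, 6, 15): truth gives 0; no alternative beats it.
Others bid (6, 10, 15): truth gives 0; no alternative beats it.
(Checking all 27 profiles: 8 have a profitable deviation, 19 do not.)

8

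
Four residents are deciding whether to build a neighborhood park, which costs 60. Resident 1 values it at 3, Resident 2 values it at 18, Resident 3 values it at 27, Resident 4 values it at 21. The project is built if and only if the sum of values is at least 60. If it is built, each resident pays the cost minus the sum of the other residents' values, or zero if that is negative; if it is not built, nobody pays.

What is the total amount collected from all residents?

Total value 69 ≥ cost 60, so it is built.
Resident 1: others sum to 66; max(0, 60 - 66) = 0.
Resident 2: others sum to 51; max(0, 60 - 51) = 9.
Resident 3: others sum to 42; max(0, 60 - 42) = 18.
Resident 4: others sum to 48; max(0, 60 - 48) = 12.
Total collected = 0 + 9 + 18 + 12 = 39.

39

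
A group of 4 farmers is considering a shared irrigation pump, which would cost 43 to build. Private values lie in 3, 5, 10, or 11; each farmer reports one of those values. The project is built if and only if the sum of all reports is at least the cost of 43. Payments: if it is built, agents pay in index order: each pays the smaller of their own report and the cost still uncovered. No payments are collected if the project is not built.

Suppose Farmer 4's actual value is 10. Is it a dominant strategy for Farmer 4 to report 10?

Check each profile of the others' reports and compare truth against every alternative report.
Others report (3, 3, 3): truth gives 0, best alternative gives 0.
Others report (3, 3, 5): truth gives 0, best alternative gives 0.
Others report (3, 3, 10): truth gives 0, best alternative gives 0.
Others report (3, 3, 11): truth gives 0, best alternative gives 0.
Others report (3, 5, 3): truth gives 0, best alternative gives 0.
Others report (3, 5, 5): truth gives 0, best alternative gives 0.
(Remaining 58 profiles checked similarly; truth is weakly best in each.)
In every case the truthful report is at least as good as any alternative, so it is a dominant strategy.

Yes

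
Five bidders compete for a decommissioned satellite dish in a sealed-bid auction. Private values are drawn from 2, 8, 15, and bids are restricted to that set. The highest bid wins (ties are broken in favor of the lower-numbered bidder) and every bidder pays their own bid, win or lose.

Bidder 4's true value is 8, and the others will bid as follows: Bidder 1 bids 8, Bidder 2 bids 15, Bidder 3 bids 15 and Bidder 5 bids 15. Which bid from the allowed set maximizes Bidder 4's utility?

2

Bid 2: loses but pays 2, utility -2.
Bid 8: loses but pays 8, utility -8.
Bid 15: loses but pays 15, utility -15.
The best choice is 2 with utility -2.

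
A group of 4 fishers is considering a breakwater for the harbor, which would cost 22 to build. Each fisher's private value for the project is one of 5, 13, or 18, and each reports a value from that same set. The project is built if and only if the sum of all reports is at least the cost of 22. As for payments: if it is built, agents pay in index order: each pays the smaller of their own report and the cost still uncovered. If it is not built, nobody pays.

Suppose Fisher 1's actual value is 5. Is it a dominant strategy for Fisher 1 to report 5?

Check each profile of the others' reports and compare truth against every alternative report.
Others report (5, 5, 5): truth gives 0, best alternative gives -8.
Others report (5, 5, 13): truth gives 0, best alternative gives -8.
Others report (5, 5, 18): truth gives 0, best alternative gives -8.
Others report (5, 13, 5): truth gives 0, best alternative gives -8.
Others report (5, 13, 13): truth gives 0, best alternative gives -8.
Others report (5, 13, 18): truth gives 0, best alternative gives -8.
(Remaining 21 profiles checked similarly; truth is weakly best in each.)
In every case the truthful report is at least as good as any alternative, so it is a dominant strategy.

Yes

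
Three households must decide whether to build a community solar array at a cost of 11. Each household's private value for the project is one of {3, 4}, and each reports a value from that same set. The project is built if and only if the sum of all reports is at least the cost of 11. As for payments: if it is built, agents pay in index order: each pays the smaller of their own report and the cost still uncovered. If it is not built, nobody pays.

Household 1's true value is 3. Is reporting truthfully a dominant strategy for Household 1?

Check each profile of the others' reports and compare truth against every alternative report.
Others report (3, 4): truth gives 0, best alternative gives -1.
Others report (4, 3): truth gives 0, best alternative gives -1.
Others report (4, 4): truth gives 0, best alternative gives -1.
Others report (3, 3): truth gives 0, best alternative gives 0.
In every case the truthful report is at least as good as any alternative, so it is a dominant strategy.

Yes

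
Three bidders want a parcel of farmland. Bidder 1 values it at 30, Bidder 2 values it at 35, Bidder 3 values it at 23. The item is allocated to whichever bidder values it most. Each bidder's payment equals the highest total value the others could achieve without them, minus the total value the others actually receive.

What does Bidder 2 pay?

Bidder 2 has the highest value and receives the item.
Without Bidder 2, the item would go to the next-highest value, 30, so the others could achieve 30.
With Bidder 2 present and winning, the others receive nothing, so their total is 0.
Payment = 30 - 0 = 30.

30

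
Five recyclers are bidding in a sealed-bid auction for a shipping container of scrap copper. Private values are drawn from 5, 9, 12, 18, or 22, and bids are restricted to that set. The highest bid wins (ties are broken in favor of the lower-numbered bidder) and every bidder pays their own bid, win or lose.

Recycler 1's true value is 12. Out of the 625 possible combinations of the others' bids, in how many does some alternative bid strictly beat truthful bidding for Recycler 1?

560

Others bid (5, 5, 5, 5): truth gives 0; bid 5 gives 7 > 0. Violating.
Others bid (5, 5, 5, 9): truth gives 0; bid 9 gives 3 > 0. Violating.
Others bid (5, 5, 5, 18): truth gives -12; bid 5 gives -5 > -12. Violating.
Others bid (5, 5, 5, 22): truth gives -12; bid 5 gives -5 > -12. Violating.
Others bid (5, 5, 5, 12): truth gives 0; no alternative beats it.
Others bid (5, 5, 9, 12): truth gives 0; no alternative beats it.
(Checking all 625 profiles: 560 have a profitable deviation, 65 do not.)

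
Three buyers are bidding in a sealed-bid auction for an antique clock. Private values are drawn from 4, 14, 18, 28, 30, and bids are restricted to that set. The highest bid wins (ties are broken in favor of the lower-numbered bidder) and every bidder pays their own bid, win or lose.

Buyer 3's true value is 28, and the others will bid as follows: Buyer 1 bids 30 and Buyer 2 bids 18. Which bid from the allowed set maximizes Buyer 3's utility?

Bid 4: loses but pays 4, utility -4.
Bid 14: loses but pays 14, utility -14.
Bid 18: loses but pays 18, utility -18.
Bid 28: loses but pays 28, utility -28.
Bid 30: loses but pays 30, utility -30.
The best choice is 4 with utility -4.

4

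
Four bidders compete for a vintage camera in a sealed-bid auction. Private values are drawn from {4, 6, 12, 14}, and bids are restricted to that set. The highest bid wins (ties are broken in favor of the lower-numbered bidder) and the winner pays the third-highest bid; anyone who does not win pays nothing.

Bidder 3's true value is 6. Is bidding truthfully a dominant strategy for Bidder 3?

No

Consider the case where Bidder 1 bids 4, Bidder 2 bids 4 and Bidder 4 bids 12.
Truthful bid 6: loses, pays 0, utility 0.
Bid 12 instead: wins, pays 4, utility 6 - 4 = 2.
Since 2 > 0, bidding 12 is strictly better here, so truthful bidding is not dominant.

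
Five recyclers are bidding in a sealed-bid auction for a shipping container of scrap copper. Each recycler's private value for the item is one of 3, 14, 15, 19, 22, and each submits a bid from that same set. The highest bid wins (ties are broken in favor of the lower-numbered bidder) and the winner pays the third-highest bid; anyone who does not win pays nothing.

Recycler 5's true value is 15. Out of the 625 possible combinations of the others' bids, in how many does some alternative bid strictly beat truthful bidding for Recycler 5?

Others bid (3, 3, 3, 15): truth gives 0; bid 19 gives 12 > 0. Violating.
Others bid (3, 3, 3, 19): truth gives 0; bid 22 gives 12 > 0. Violating.
Others bid (3, 3, 14, 15): truth gives 0; bid 19 gives 1 > 0. Violating.
Others bid (3, 3, 14, 19): truth gives 0; bid 22 gives 1 > 0. Violating.
Others bid (3, 3, 3, 3): truth gives 12; no alternative beats it.
Others bid (3, 3, 3, 14): truth gives 12; no alternative beats it.
(Checking all 625 profiles: 64 have a profitable deviation, 561 do not.)

64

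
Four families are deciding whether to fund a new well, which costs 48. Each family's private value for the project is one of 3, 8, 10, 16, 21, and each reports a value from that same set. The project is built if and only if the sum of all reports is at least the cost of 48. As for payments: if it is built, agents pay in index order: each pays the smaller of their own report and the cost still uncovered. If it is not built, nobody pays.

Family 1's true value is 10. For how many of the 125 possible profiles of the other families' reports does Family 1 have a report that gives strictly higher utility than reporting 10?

Others report (3, 16, 21): truth gives 0; report 8 gives 2 > 0. Violating.
Others report (3, 21, 16): truth gives 0; report 8 gives 2 > 0. Violating.
Others report (3, 21, 21): truth gives 0; report 3 gives 7 > 0. Violating.
Others report (8, 16, 16): truth gives 0; report 8 gives 2 > 0. Violating.
Others report (3, 3, 3): truth gives 0; no alternative beats it.
Others report (3, 3, 8): truth gives 0; no alternative beats it.
(Checking all 125 profiles: 44 have a profitable deviation, 81 do not.)

44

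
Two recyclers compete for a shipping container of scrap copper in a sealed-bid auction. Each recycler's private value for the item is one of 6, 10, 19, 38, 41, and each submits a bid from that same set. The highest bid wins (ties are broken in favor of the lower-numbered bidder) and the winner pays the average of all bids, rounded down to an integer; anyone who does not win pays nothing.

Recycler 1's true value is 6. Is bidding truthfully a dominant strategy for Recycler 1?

Check each profile of the others' bids and compare truth against every alternative bid.
Others bid (10): truth gives 0, best alternative gives -4.
Others bid (6): truth gives 0, best alternative gives -2.
Others bid (19): truth gives 0, best alternative gives 0.
Others bid (38): truth gives 0, best alternative gives 0.
Others bid (41): truth gives 0, best alternative gives 0.
In every case the truthful bid is at least as good as any alternative, so it is a dominant strategy.

Yes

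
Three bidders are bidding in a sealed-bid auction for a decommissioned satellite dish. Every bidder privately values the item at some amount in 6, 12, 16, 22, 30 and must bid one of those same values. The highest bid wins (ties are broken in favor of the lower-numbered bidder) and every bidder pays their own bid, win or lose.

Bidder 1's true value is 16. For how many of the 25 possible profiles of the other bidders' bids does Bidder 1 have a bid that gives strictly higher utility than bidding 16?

20

Others bid (6, 6): truth gives 0; bid 6 gives 10 > 0. Violating.
Others bid (6, 12): truth gives 0; bid 12 gives 4 > 0. Violating.
Others bid (6, 22): truth gives -16; bid 6 gives -6 > -16. Violating.
Others bid (6, 30): truth gives -16; bid 6 gives -6 > -16. Violating.
Others bid (6, 16): truth gives 0; no alternative beats it.
Others bid (12, 16): truth gives 0; no alternative beats it.
(Checking all 25 profiles: 20 have a profitable deviation, 5 do not.)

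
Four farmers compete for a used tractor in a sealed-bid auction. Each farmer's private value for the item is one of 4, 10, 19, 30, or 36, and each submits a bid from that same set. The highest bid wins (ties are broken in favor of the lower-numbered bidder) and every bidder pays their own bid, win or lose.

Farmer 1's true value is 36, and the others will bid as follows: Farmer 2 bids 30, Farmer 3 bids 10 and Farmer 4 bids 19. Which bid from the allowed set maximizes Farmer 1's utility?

30

Bid 4: loses but pays 4, utility -4.
Bid 10: loses but pays 10, utility -10.
Bid 19: loses but pays 19, utility -19.
Bid 30: wins, pays 30, utility 36 - 30 = 6.
Bid 36: wins, pays 36, utility 36 - 36 = 0.
The best choice is 30 with utility 6.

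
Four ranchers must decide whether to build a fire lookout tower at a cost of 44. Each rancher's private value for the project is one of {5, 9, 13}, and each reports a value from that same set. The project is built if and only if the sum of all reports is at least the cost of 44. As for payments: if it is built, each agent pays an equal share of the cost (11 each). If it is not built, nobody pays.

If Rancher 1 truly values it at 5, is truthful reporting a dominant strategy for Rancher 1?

Check each profile of the others' reports and compare truth against every alternative report.
Others report (9, 13, 13): truth gives 0, best alternative gives -6.
Others report (13, 9, 13): truth gives 0, best alternative gives -6.
Others report (13, 13, 9): truth gives 0, best alternative gives -6.
Others report (13, 13, 13): truth gives -6, best alternative gives -6.
Others report (5, 5, 5): truth gives 0, best alternative gives 0.
Others report (5, 5, 9): truth gives 0, best alternative gives 0.
(Remaining 21 profiles checked similarly; truth is weakly best in each.)
In every case the truthful report is at least as good as any alternative, so it is a dominant strategy.

Yes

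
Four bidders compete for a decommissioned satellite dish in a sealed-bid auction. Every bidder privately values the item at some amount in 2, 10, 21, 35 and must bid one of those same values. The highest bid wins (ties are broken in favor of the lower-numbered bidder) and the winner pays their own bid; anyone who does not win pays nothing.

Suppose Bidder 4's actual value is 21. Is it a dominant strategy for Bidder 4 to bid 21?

No

Consider the case where Bidder 1 bids 2, Bidder 2 bids 2 and Bidder 3 bids 2.
Truthful bid 21: wins, pays 21, utility 21 - 21 = 0.
Bid 10 instead: wins, pays 10, utility 21 - 10 = 11.
Since 11 > 0, bidding 10 is strictly better here, so truthful bidding is not dominant.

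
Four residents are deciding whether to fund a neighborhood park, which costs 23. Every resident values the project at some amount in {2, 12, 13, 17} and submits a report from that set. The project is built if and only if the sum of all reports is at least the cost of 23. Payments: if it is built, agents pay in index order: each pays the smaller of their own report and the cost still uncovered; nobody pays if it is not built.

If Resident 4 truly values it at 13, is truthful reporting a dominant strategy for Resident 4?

Yes

Check each profile of the others' reports and compare truth against every alternative report.
Others report (2, 12, 12): truth gives 13, best alternative gives 13.
Others report (2, 12, 13): truth gives 13, best alternative gives 13.
Others report (2, 12, 17): truth gives 13, best alternative gives 13.
Others report (2, 13, 12): truth gives 13, best alternative gives 13.
Others report (2, 13, 13): truth gives 13, best alternative gives 13.
Others report (2, 13, 17): truth gives 13, best alternative gives 13.
(Remaining 58 profiles checked similarly; truth is weakly best in each.)
In every case the truthful report is at least as good as any alternative, so it is a dominant strategy.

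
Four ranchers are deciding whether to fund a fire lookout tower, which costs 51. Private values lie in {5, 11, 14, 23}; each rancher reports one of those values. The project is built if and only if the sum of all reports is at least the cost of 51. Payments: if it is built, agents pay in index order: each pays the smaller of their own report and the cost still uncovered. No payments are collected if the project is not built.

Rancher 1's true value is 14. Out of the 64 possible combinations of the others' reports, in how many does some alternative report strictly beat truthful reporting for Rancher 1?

29

Others report (5, 14, 23): truth gives 0; report 11 gives 3 > 0. Violating.
Others report (5, 23, 14): truth gives 0; report 11 gives 3 > 0. Violating.
Others report (5, 23, 23): truth gives 0; report 5 gives 9 > 0. Violating.
Others report (11, 11, 23): truth gives 0; report 11 gives 3 > 0. Violating.
Others report (5, 5, 5): truth gives 0; no alternative beats it.
Others report (5, 5, 11): truth gives 0; no alternative beats it.
(Checking all 64 profiles: 29 have a profitable deviation, 35 do not.)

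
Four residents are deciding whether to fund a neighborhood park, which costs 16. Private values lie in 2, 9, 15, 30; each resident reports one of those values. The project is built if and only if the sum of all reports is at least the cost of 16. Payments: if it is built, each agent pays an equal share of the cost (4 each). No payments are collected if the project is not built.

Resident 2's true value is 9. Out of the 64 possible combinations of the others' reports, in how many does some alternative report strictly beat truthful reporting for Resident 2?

1

Others report (2, 2, 2): truth gives 0; report 15 gives 5 > 0. Violating.
Others report (2, 2, 9): truth gives 5; no alternative beats it.
Others report (2, 2, 15): truth gives 5; no alternative beats it.
(Checking all 64 profiles: 1 has a profitable deviation, 63 do not.)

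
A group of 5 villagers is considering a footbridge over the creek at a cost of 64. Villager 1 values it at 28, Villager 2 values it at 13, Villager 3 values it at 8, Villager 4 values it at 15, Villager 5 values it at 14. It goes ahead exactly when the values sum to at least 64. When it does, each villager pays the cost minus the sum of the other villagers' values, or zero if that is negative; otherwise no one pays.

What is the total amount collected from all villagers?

Total value 78 ≥ cost 64, so it is built.
Villager 1: others sum to 50; max(0, 64 - 50) = 14.
Villager 2: others sum to 65; max(0, 64 - 65) = 0.
Villager 3: others sum to 70; max(0, 64 - 70) = 0.
Villager 4: others sum to 63; max(0, 64 - 63) = 1.
Villager 5: others sum to 64; max(0, 64 - 64) = 0.
Total collected = 14 + 0 + 0 + 1 + 0 = 15.

15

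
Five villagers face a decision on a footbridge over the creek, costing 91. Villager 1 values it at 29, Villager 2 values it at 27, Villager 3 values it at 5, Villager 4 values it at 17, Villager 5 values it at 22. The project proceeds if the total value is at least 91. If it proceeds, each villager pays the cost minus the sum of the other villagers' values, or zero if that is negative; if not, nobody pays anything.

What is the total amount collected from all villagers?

Total value 100 ≥ cost 91, so it is built.
Villager 1: others sum to 71; max(0, 91 - 71) = 20.
Villager 2: others sum to 73; max(0, 91 - 73) = 18.
Villager 3: others sum to 95; max(0, 91 - 95) = 0.
Villager 4: others sum to 83; max(0, 91 - 83) = 8.
Villager 5: others sum to 78; max(0, 91 - 78) = 13.
Total collected = 20 + 18 + 0 + 8 + 13 = 59.

59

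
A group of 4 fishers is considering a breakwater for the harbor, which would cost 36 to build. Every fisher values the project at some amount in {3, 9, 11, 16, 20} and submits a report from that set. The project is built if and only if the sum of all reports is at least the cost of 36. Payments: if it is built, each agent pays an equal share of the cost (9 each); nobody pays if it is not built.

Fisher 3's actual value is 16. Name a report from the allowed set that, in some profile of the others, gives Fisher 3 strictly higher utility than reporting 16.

20

Suppose Fisher 1 reports 3, Fisher 2 reports 3 and Fisher 4 reports 11.
Report 16: project not built, utility 0.
Report 20: project built, pays 9, utility 16 - 9 = 7.
So reporting 20 beats truth here (7 > 0).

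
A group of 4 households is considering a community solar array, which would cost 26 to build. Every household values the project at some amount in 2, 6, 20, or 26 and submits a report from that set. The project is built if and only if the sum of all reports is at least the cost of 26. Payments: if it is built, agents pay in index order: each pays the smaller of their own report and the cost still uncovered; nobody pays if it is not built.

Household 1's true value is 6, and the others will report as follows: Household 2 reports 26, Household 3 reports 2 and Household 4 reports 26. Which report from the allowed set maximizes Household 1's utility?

2

Report 2: project built, pays 2, utility 6 - 2 = 4.
Report 6: project built, pays 6, utility 6 - 6 = 0.
Report 20: project built, pays 20, utility 6 - 20 = -14.
Report 26: project built, pays 26, utility 6 - 26 = -20.
The best choice is 2 with utility 4.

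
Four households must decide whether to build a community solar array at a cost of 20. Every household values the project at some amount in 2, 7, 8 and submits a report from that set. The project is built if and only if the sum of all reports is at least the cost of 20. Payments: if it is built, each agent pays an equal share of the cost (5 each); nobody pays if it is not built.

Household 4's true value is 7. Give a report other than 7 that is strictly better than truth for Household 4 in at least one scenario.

8

Suppose Household 1 reports 2, Household 2 reports 2 and Household 3 reports 8.
Report 7: project not built, utility 0.
Report 8: project built, pays 5, utility 7 - 5 = 2.
So reporting 8 beats truth here (2 > 0).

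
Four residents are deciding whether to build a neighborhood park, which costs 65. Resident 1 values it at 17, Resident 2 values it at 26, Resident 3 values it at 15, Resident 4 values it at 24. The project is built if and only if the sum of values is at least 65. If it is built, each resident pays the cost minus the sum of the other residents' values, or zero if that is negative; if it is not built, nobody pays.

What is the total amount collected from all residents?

16

Total value 82 ≥ cost 65, so it is built.
Resident 1: others sum to 65; max(0, 65 - 65) = 0.
Resident 2: others sum to 56; max(0, 65 - 56) = 9.
Resident 3: others sum to 67; max(0, 65 - 67) = 0.
Resident 4: others sum to 58; max(0, 65 - 58) = 7.
Total collected = 0 + 9 + 0 + 7 = 16.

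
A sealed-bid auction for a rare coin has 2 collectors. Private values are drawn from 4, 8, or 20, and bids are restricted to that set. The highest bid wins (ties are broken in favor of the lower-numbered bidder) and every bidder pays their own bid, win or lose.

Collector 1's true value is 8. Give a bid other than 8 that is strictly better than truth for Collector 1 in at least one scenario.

4

Suppose Collector 2 bids 4.
Bid 8: wins, pays 8, utility 8 - 8 = 0.
Bid 4: wins, pays 4, utility 8 - 4 = 4.
So bidding 4 beats truth here (4 > 0).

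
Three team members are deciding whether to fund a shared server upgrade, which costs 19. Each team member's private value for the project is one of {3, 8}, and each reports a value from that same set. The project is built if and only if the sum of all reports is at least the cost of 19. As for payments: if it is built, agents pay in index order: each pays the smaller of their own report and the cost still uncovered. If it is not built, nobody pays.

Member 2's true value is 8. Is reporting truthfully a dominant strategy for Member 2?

No

Consider the case where Member 1 reports 8 and Member 3 reports 8.
Truthful report 8: project built, pays 8, utility 8 - 8 = 0.
Report 3 instead: project built, pays 3, utility 8 - 3 = 5.
Since 5 > 0, reporting 3 is strictly better here, so truthful reporting is not dominant.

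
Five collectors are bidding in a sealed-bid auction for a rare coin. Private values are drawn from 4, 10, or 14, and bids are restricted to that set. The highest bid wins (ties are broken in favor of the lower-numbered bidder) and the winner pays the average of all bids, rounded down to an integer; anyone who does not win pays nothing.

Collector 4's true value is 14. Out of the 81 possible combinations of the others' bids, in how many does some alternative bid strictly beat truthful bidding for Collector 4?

2

Others bid (4, 4, 4, 4): truth gives 8; bid 10 gives 9 > 8. Violating.
Others bid (4, 4, 4, 10): truth gives 7; bid 10 gives 8 > 7. Violating.
Others bid (4, 4, 4, 14): truth gives 6; no alternative beats it.
Others bid (4, 4, 10, 4): truth gives 7; no alternative beats it.
(Checking all 81 profiles: 2 have a profitable deviation, 79 do not.)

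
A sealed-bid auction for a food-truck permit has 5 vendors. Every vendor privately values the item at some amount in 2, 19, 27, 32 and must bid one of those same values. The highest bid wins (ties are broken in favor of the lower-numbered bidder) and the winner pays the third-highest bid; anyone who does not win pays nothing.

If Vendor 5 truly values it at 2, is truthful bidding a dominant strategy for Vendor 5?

Yes

Check each profile of the others' bids and compare truth against every alternative bid.
Others bid (2, 2, 2, 2): truth gives 0, best alternative gives 0.
Others bid (2, 2, 2, 19): truth gives 0, best alternative gives 0.
Others bid (2, 2, 2, 27): truth gives 0, best alternative gives 0.
Others bid (2, 2, 2, 32): truth gives 0, best alternative gives 0.
Others bid (2, 2, 19, 2): truth gives 0, best alternative gives 0.
Others bid (2, 2, 19, 19): truth gives 0, best alternative gives 0.
(Remaining 250 profiles checked similarly; truth is weakly best in each.)
In every case the truthful bid is at least as good as any alternative, so it is a dominant strategy.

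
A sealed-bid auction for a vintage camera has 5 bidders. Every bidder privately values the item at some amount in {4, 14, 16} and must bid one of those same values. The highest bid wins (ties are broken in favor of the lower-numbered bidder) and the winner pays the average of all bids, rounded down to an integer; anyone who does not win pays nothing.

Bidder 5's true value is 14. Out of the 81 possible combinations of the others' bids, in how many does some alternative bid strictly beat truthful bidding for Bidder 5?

Others bid (4, 4, 4, 14): truth gives 0; bid 16 gives 6 > 0. Violating.
Others bid (4, 4, 14, 4): truth gives 0; bid 16 gives 6 > 0. Violating.
Others bid (4, 4, 14, 14): truth gives 0; bid 16 gives 4 > 0. Violating.
Others bid (4, 14, 4, 4): truth gives 0; bid 16 gives 6 > 0. Violating.
Others bid (4, 4, 4, 4): truth gives 8; no alternative beats it.
Others bid (4, 4, 4, 16): truth gives 0; no alternative beats it.
(Checking all 81 profiles: 14 have a profitable deviation, 67 do not.)

14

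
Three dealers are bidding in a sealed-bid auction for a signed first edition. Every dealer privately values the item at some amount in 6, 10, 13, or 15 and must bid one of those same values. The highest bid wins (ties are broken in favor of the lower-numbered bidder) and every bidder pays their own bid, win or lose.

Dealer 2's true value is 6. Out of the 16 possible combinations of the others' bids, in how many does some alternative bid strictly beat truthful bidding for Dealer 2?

Others bid (6, 6): truth gives -6; bid 10 gives -4 > -6. Violating.
Others bid (6, 10): truth gives -6; bid 10 gives -4 > -6. Violating.
Others bid (6, 13): truth gives -6; no alternative beats it.
Others bid (6, 15): truth gives -6; no alternative beats it.
(Checking all 16 profiles: 2 have a profitable deviation, 14 do not.)

2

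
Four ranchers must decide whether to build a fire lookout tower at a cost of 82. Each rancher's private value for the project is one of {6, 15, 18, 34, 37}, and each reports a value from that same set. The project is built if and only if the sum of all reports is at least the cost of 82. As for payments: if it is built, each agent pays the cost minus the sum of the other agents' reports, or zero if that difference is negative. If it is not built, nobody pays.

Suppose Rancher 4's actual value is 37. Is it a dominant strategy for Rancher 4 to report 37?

Yes

Check each profile of the others' reports and compare truth against every alternative report.
Others report (6, 6, 34): truth gives 1, best alternative gives 0.
Others report (6, 34, 6): truth gives 1, best alternative gives 0.
Others report (34, 6, 6): truth gives 1, best alternative gives 0.
Others report (15, 34, 34): truth gives 37, best alternative gives 37.
Others report (15, 34, 37): truth gives 37, best alternative gives 37.
Others report (15, 37, 34): truth gives 37, best alternative gives 37.
(Remaining 119 profiles checked similarly; truth is weakly best in each.)
In every case the truthful report is at least as good as any alternative, so it is a dominant strategy.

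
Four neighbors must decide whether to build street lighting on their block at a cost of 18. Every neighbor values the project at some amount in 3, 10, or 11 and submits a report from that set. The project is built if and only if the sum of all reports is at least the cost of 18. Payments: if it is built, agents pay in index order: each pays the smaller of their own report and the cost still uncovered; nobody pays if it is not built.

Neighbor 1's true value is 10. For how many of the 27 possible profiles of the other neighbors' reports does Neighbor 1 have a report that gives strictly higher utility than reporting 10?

26

Others report (3, 3, 10): truth gives 0; report 3 gives 7 > 0. Violating.
Others report (3, 3, 11): truth gives 0; report 3 gives 7 > 0. Violating.
Others report (3, 10, 3): truth gives 0; report 3 gives 7 > 0. Violating.
Others report (3, 10, 10): truth gives 0; report 3 gives 7 > 0. Violating.
Others report (3, 3, 3): truth gives 0; no alternative beats it.
(Checking all 27 profiles: 26 have a profitable deviation, 1 does not.)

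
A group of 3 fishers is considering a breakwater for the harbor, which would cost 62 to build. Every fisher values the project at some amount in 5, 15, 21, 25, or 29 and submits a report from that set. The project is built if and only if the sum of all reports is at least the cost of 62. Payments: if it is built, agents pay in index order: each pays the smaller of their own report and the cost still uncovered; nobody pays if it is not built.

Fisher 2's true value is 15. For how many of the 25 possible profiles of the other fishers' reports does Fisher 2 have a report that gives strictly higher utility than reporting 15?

Others report (29, 29): truth gives 0; report 5 gives 10 > 0. Violating.
Others report (5, 5): truth gives 0; no alternative beats it.
Others report (5, 15): truth gives 0; no alternative beats it.
(Checking all 25 profiles: 1 has a profitable deviation, 24 do not.)

1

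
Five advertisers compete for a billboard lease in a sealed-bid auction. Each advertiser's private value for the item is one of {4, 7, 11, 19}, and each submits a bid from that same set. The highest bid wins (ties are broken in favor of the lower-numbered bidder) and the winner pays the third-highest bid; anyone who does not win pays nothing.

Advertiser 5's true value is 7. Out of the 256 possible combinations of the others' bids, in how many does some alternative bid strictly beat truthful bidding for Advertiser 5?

Others bid (4, 4, 4, 7): truth gives 0; bid 11 gives 3 > 0. Violating.
Others bid (4, 4, 4, 11): truth gives 0; bid 19 gives 3 > 0. Violating.
Others bid (4, 4, 7, 4): truth gives 0; bid 11 gives 3 > 0. Violating.
Others bid (4, 4, 11, 4): truth gives 0; bid 19 gives 3 > 0. Violating.
Others bid (4, 4, 4, 4): truth gives 3; no alternative beats it.
Others bid (4, 4, 4, 19): truth gives 0; no alternative beats it.
(Checking all 256 profiles: 8 have a profitable deviation, 248 do not.)

8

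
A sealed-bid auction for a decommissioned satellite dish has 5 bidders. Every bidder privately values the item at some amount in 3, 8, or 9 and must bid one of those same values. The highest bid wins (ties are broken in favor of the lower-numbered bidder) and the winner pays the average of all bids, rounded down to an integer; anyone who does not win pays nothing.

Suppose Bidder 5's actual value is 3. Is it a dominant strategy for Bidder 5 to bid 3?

Yes

Check each profile of the others' bids and compare truth against every alternative bid.
Others bid (3, 3, 3, 3): truth gives 0, best alternative gives -1.
Others bid (3, 3, 3, 8): truth gives 0, best alternative gives 0.
Others bid (3, 3, 3, 9): truth gives 0, best alternative gives 0.
Others bid (3, 3, 8, 3): truth gives 0, best alternative gives 0.
Others bid (3, 3, 8, 8): truth gives 0, best alternative gives 0.
Others bid (3, 3, 8, 9): truth gives 0, best alternative gives 0.
(Remaining 75 profiles checked similarly; truth is weakly best in each.)
In every case the truthful bid is at least as good as any alternative, so it is a dominant strategy.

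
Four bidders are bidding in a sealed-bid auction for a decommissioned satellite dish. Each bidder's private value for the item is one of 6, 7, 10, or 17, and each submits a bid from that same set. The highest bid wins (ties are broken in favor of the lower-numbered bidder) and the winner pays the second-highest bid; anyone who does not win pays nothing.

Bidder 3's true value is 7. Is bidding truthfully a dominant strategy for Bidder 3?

Check each profile of the others' bids and compare truth against every alternative bid.
Others bid (6, 6, 6): truth gives 1, best alternative gives 1.
Others bid (6, 6, 7): truth gives 0, best alternative gives 0.
Others bid (6, 6, 10): truth gives 0, best alternative gives 0.
Others bid (6, 6, 17): truth gives 0, best alternative gives 0.
Others bid (6, 7, 6): truth gives 0, best alternative gives 0.
Others bid (6, 7, 7): truth gives 0, best alternative gives 0.
(Remaining 58 profiles checked similarly; truth is weakly best in each.)
In every case the truthful bid is at least as good as any alternative, so it is a dominant strategy.

Yes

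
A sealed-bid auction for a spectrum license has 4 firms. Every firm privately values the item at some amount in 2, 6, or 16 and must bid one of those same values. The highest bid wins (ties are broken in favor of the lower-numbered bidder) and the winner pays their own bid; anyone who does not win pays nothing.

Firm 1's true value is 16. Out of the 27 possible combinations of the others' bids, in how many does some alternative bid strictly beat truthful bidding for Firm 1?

8

Others bid (2, 2, 2): truth gives 0; bid 2 gives 14 > 0. Violating.
Others bid (2, 2, 6): truth gives 0; bid 6 gives 10 > 0. Violating.
Others bid (2, 6, 2): truth gives 0; bid 6 gives 10 > 0. Violating.
Others bid (2, 6, 6): truth gives 0; bid 6 gives 10 > 0. Violating.
Others bid (2, 2, 16): truth gives 0; no alternative beats it.
Others bid (2, 6, 16): truth gives 0; no alternative beats it.
(Checking all 27 profiles: 8 have a profitable deviation, 19 do not.)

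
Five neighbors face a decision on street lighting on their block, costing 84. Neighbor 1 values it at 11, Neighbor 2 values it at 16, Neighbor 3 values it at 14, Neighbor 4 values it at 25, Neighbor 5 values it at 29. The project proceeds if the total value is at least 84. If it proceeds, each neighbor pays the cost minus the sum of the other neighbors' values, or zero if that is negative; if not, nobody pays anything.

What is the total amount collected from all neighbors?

40

Total value 95 ≥ cost 84, so it is built.
Neighbor 1: others sum to 84; max(0, 84 - 84) = 0.
Neighbor 2: others sum to 79; max(0, 84 - 79) = 5.
Neighbor 3: others sum to 81; max(0, 84 - 81) = 3.
Neighbor 4: others sum to 70; max(0, 84 - 70) = 14.
Neighbor 5: others sum to 66; max(0, 84 - 66) = 18.
Total collected = 0 + 5 + 3 + 14 + 18 = 40.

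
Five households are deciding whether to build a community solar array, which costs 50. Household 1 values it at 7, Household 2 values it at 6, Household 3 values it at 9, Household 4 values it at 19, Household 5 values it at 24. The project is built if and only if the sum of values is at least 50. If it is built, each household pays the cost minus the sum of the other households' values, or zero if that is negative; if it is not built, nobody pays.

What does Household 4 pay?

Total value 65 ≥ cost 50, so the project is built.
The other households' values sum to 46.
Cost minus that sum is 50 - 46 = 4.

4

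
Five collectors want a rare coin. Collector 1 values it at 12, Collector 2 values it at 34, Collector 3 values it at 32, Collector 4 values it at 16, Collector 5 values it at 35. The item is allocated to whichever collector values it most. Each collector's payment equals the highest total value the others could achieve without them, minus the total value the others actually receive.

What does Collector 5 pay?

34

Collector 5 has the highest value and receives the item.
Without Collector 5, the item would go to the next-highest value, 34, so the others could achieve 34.
With Collector 5 present and winning, the others receive nothing, so their total is 0.
Payment = 34 - 0 = 34.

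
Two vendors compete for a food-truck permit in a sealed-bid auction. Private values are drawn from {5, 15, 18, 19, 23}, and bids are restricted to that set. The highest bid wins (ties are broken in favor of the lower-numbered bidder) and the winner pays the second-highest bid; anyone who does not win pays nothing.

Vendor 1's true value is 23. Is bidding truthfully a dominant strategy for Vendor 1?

Check each profile of the others' bids and compare truth against every alternative bid.
Others bid (5): truth gives 18, best alternative gives 18.
Others bid (15): truth gives 8, best alternative gives 8.
Others bid (18): truth gives 5, best alternative gives 5.
Others bid (19): truth gives 4, best alternative gives 4.
Others bid (23): truth gives 0, best alternative gives 0.
In every case the truthful bid is at least as good as any alternative, so it is a dominant strategy.

Yes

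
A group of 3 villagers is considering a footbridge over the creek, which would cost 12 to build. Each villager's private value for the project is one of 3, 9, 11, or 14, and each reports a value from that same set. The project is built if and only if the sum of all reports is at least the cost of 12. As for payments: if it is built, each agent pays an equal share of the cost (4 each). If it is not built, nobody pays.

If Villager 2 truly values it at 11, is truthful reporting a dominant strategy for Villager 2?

Yes

Check each profile of the others' reports and compare truth against every alternative report.
Others report (3, 3): truth gives 7, best alternative gives 7.
Others report (3, 9): truth gives 7, best alternative gives 7.
Others report (3, 11): truth gives 7, best alternative gives 7.
Others report (3, 14): truth gives 7, best alternative gives 7.
Others report (9, 3): truth gives 7, best alternative gives 7.
Others report (9, 9): truth gives 7, best alternative gives 7.
(Remaining 10 profiles checked similarly; truth is weakly best in each.)
In every case the truthful report is at least as good as any alternative, so it is a dominant strategy.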